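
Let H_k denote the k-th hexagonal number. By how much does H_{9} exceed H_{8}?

33

Consecutive hexagonal numbers differ by 4n − 3: here 4·9 − 3 = 33.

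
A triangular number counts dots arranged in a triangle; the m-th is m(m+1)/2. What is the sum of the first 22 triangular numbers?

Σ i(i+1)/2 = (Σi² + Σi) / 2 over i = 1..22.
Σi = 253 and Σi² = 3795.
(1·3795 + 1·253) / 2 = 4048/2 = 2024.

2024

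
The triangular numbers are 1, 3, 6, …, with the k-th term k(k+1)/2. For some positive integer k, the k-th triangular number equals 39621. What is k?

281

Set n(n+1)/2 = 39621, giving n² + n − 79242 = 0.
The discriminant is 1 + 8·39621 = 316969, and √316969 = 563.
So n = (-1 + 563) / 2 = 562/2 = 281.
Check: 281·282/2 = 39621. ✓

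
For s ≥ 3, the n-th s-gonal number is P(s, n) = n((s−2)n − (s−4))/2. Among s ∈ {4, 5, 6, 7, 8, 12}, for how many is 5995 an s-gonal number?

1

s = 4: P(4, 77) = 5929 and P(4, 78) = 6084; 5995 is not s-gonal.
s = 5: P(5, 63) = 5922 and P(5, 64) = 6112; 5995 is not s-gonal.
s = 6: P(6, 55) = 5995. ✓
s = 7: P(7, 49) = 5929 and P(7, 50) = 6175; 5995 is not s-gonal.
s = 8: P(8, 45) = 5985 and P(8, 46) = 6256; 5995 is not s-gonal.
s = 12: P(12, 35) = 5985 and P(12, 36) = 6336; 5995 is not s-gonal.
Hits: s ∈ {6} → 1.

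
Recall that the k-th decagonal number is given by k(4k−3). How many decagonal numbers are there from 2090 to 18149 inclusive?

44

The n-th decagonal number is n(4n−3).
Smallest index with value ≥ 2090: n = 24 (giving 2232).
Largest index with value ≤ 18149: n = 67 (giving 17755).
Indices 24 through 67: 44 terms.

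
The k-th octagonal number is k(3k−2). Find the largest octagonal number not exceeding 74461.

Solve n(3n−2) ≤ 74461 for integer n.
n = 157 gives 73633 ≤ 74461, while n = 158 gives 74576 > 74461; so the answer is 73633.

73633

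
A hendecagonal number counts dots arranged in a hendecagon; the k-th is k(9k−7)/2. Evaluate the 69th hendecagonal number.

21183

The 69th hendecagonal number is n(9n−7)/2 with n = 69.
69·(9·69 − 7)/2 = 69·614/2 = 69·307 = 21183.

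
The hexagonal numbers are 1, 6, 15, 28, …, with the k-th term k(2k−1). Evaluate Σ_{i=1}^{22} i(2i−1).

Σ i(2i−1) = 2Σi² − Σi over i = 1..22.
Σi = 253 and Σi² = 3795.
2·3795 − 1·253 = 7337.

7337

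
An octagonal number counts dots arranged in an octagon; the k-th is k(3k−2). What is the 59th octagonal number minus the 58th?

Consecutive octagonal numbers differ by 6n − 5: here 6·59 − 5 = 349.

349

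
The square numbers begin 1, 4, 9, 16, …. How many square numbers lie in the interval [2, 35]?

The n-th square number is n².
Smallest index with value ≥ 2: n = 2 (giving 4).
Largest index with value ≤ 35: n = 5 (giving 25).
Indices 2 through 5: 4 terms.

4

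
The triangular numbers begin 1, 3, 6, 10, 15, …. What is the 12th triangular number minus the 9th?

33

12·13/2 = 78 and 9·10/2 = 45.
Difference: 78 − 45 = 33.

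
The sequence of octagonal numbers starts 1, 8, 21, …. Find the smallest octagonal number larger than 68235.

Solve n(3n−2) > 68235 for integer n.
The largest n with value ≤ 68235 is 151 (since 68101 ≤ 68235 < 69008), so the first above is n = 152, value 69008.

69008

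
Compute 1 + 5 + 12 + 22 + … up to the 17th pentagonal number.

Σ i(3i−1)/2 = (3Σi² − Σi) / 2 over i = 1..17.
Σi = 153 and Σi² = 1785.
(3·1785 − 1·153) / 2 = 5202/2 = 2601.

2601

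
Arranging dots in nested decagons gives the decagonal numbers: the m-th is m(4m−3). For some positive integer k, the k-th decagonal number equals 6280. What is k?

40

Set n(4n−3) = 6280, giving 4n² − 3n − 6280 = 0.
The discriminant is 9 + 16·6280 = 100489, and √100489 = 317.
So n = (3 + 317) / 8 = 320/8 = 40.
Check: 40·(4·40 − 3) = 6280. ✓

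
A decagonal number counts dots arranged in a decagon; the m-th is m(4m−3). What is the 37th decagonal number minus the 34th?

843

37·(4·37 − 3) = 5365 and 34·(4·34 − 3) = 4522.
Difference: 5365 − 4522 = 843.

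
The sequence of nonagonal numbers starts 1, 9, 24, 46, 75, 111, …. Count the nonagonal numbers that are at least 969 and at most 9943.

The n-th nonagonal number is n(7n−5)/2.
Smallest index with value ≥ 969: n = 17 (giving 969).
Largest index with value ≤ 9943: n = 53 (giving 9699).
Indices 17 through 53: 37 terms.

37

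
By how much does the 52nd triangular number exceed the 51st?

52

Consecutive triangular numbers differ by n: T_{52} − T_{51} = 52.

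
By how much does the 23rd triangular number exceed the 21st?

23·24/2 = 276 and 21·22/2 = 231.
Difference: 276 − 231 = 45.

45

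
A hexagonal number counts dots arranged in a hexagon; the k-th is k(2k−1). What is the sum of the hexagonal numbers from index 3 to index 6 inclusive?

154

Σ i(2i−1) = 2Σi² − Σi over i = 3..6.
Σi = 21 − 3 = 18 and Σi² = 91 − 5 = 86.
2·86 − 1·18 = 154.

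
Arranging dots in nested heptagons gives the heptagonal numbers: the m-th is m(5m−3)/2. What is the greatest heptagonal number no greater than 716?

Solve n(5n−3)/2 ≤ 716 for integer n.
n = 17 gives 697 ≤ 716, while n = 18 gives 783 > 716; so the answer is 697.

697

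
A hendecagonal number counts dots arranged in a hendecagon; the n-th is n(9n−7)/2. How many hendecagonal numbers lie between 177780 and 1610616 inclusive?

The n-th hendecagonal number is n(9n−7)/2.
Smallest index with value ≥ 177780: n = 200 (giving 179300).
Largest index with value ≤ 1610616: n = 598 (giving 1607125).
Indices 200 through 598: 399 terms.

399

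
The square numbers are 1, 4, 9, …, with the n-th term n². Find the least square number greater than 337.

Solve n² > 337 for integer n.
The largest n with value ≤ 337 is 18 (since 324 ≤ 337 < 361), so the first above is n = 19, value 361.

361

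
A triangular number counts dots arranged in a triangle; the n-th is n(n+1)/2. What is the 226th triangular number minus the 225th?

Consecutive triangular numbers differ by n: T_{226} − T_{225} = 226.

226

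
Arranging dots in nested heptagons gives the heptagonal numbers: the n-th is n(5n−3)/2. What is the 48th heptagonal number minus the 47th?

236

Consecutive heptagonal numbers differ by 5n − 4: here 5·48 − 4 = 236.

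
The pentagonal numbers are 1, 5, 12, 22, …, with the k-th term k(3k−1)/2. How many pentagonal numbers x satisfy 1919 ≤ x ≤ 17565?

73

The n-th pentagonal number is n(3n−1)/2.
Smallest index with value ≥ 1919: n = 36 (giving 1926).
Largest index with value ≤ 17565: n = 108 (giving 17442).
Indices 36 through 108: 73 terms.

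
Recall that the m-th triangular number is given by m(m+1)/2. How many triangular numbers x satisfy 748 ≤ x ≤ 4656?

The n-th triangular number is n(n+1)/2.
Smallest index with value ≥ 748: n = 39 (giving 780).
Largest index with value ≤ 4656: n = 96 (giving 4656).
Indices 39 through 96: 58 terms.

58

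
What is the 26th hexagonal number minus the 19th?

26·(2·26 − 1) = 1326 and 19·(2·19 − 1) = 703.
Difference: 1326 − 703 = 623.

623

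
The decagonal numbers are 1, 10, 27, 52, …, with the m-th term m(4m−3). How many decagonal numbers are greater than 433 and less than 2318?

14

The n-th decagonal number is n(4n−3).
Smallest index with value > 433: n = 11 (giving 451).
Largest index with value < 2318: n = 24 (giving 2232).
Indices 11 through 24: 14 terms.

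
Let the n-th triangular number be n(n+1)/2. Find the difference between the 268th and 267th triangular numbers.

Consecutive triangular numbers differ by n: T_{268} − T_{267} = 268.

268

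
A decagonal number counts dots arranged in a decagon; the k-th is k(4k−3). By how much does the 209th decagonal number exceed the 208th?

Consecutive decagonal numbers differ by 8n − 7: here 8·209 − 7 = 1665.

1665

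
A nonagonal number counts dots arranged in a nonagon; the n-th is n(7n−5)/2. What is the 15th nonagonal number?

The 15th nonagonal number is n(7n−5)/2 with n = 15.
15·(7·15 − 5)/2 = 15·100/2 = 15·50 = 750.

750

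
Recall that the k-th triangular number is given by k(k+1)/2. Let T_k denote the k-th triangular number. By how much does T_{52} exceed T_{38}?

52·53/2 = 1378 and 38·39/2 = 741.
Difference: 1378 − 741 = 637.

637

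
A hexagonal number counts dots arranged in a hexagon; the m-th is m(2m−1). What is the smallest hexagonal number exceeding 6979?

Solve n(2n−1) > 6979 for integer n.
The largest n with value ≤ 6979 is 59 (since 6903 ≤ 6979 < 7140), so the first above is n = 60, value 7140.

7140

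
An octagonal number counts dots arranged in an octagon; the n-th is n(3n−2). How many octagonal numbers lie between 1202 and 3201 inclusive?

13

The n-th octagonal number is n(3n−2).
Smallest index with value ≥ 1202: n = 21 (giving 1281).
Largest index with value ≤ 3201: n = 33 (giving 3201).
Indices 21 through 33: 13 terms.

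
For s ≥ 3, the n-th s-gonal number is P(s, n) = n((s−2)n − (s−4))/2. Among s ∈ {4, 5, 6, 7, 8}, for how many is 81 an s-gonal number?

s = 4: P(4, 9) = 81. ✓
s = 5: P(5, 7) = 70 and P(5, 8) = 92; 81 is not s-gonal.
s = 6: P(6, 6) = 66 and P(6, 7) = 91; 81 is not s-gonal.
s = 7: P(7, 6) = 81. ✓
s = 8: P(8, 5) = 65 and P(8, 6) = 96; 81 is not s-gonal.
Hits: s ∈ {4, 7} → 2.

2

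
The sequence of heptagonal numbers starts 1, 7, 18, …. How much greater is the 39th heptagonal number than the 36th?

39·(5·39 − 3)/2 = 3744 and 36·(5·36 − 3)/2 = 3186.
Difference: 3744 − 3186 = 558.

558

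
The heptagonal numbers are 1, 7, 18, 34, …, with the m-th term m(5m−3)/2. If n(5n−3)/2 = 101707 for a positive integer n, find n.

202

Set n(5n−3)/2 = 101707, giving 5n² − 3n − 203414 = 0.
The discriminant is 9 + 40·101707 = 4068289, and √4068289 = 2017.
So n = (3 + 2017) / 10 = 2020/10 = 202.
Check: 202·(5·202 − 3)/2 = 101707. ✓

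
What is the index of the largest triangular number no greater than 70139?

374

Solve n(n+1)/2 ≤ 70139 for integer n.
n = 374 gives 70125 ≤ 70139, while n = 375 gives 70500 > 70139; so the answer is index 374.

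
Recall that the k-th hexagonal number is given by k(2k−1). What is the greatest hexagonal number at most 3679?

3655

Solve n(2n−1) ≤ 3679 for integer n.
n = 43 gives 3655 ≤ 3679, while n = 44 gives 3828 > 3679; so the answer is 3655.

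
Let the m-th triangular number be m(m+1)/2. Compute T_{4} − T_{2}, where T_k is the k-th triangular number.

4·5/2 = 10 and 2·3/2 = 3.
Difference: 10 − 3 = 7.

7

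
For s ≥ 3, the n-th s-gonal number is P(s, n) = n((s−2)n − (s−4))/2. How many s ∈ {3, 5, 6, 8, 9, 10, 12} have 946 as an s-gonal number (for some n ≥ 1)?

2

s = 3: P(3, 43) = 946. ✓
s = 5: P(5, 25) = 925 and P(5, 26) = 1001; 946 is not s-gonal.
s = 6: P(6, 22) = 946. ✓
s = 8: P(8, 18) = 936 and P(8, 19) = 1045; 946 is not s-gonal.
s = 9: P(9, 16) = 856 and P(9, 17) = 969; 946 is not s-gonal.
s = 10: P(10, 15) = 855 and P(10, 16) = 976; 946 is not s-gonal.
s = 12: P(12, 14) = 924 and P(12, 15) = 1065; 946 is not s-gonal.
Hits: s ∈ {3, 6} → 2.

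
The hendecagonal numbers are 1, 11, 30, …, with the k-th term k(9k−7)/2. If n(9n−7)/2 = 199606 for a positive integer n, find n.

Set n(9n−7)/2 = 199606, giving 9n² − 7n − 399212 = 0.
The discriminant is 49 + 72·199606 = 14371681, and √14371681 = 3791.
So n = (7 + 3791) / 18 = 3798/18 = 211.

211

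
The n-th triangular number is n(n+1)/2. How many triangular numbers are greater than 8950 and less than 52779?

The n-th triangular number is n(n+1)/2.
Smallest index with value > 8950: n = 134 (giving 9045).
Largest index with value < 52779: n = 324 (giving 52650).
Indices 134 through 324: 191 terms.

191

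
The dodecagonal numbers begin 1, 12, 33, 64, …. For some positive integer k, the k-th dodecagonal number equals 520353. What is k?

Set n(5n−4) = 520353, giving 5n² − 4n − 520353 = 0.
The discriminant is 16 + 20·520353 = 10407076, and √10407076 = 3226.
So n = (4 + 3226) / 10 = 3230/10 = 323.

323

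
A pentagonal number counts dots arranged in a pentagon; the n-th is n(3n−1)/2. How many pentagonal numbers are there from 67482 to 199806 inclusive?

153

The n-th pentagonal number is n(3n−1)/2.
Smallest index with value ≥ 67482: n = 213 (giving 67947).
Largest index with value ≤ 199806: n = 365 (giving 199655).
Indices 213 through 365: 153 terms.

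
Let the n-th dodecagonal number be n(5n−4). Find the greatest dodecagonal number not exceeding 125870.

Solve n(5n−4) ≤ 125870 for integer n.
n = 159 gives 125769 ≤ 125870, while n = 160 gives 127360 > 125870; so the answer is 125769.

125769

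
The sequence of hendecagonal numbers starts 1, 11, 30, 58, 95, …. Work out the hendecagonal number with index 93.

93·(9·93 − 7)/2 = 93·830/2 = 93·415 = 38595.

38595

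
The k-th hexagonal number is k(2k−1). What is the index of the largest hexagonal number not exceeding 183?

Solve n(2n−1) ≤ 183 for integer n.
n = 9 gives 153 ≤ 183, while n = 10 gives 190 > 183; so the answer is index 9.

9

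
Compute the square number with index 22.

484

The 22nd square number is n² with n = 22.
22² = 484.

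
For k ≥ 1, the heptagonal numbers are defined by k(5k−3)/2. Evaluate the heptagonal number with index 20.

970

20·(5·20 − 3)/2 = 20·97/2 = 970.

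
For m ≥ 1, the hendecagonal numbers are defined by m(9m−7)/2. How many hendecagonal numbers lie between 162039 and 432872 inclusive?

The n-th hendecagonal number is n(9n−7)/2.
Smallest index with value ≥ 162039: n = 191 (giving 163496).
Largest index with value ≤ 432872: n = 310 (giving 431365).
Indices 191 through 310: 120 terms.

120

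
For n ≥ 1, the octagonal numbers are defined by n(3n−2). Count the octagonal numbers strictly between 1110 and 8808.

The n-th octagonal number is n(3n−2).
Smallest index with value > 1110: n = 20 (giving 1160).
Largest index with value < 8808: n = 54 (giving 8640).
Indices 20 through 54: 35 terms.

35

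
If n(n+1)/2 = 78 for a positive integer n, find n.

Set n(n+1)/2 = 78, giving n² + n − 156 = 0.
The discriminant is 1 + 8·78 = 625, and √625 = 25.
So n = (-1 + 25) / 2 = 24/2 = 12.
Check: 12·13/2 = 78. ✓

12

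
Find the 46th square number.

The 46th square number is n² with n = 46.
46² = 2116.

2116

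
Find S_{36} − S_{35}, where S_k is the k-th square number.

71

n² − (n−1)² = 2n − 1, so 36² − 35² = 2·36 − 1 = 71.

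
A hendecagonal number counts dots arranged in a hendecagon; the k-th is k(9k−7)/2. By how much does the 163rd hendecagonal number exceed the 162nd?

Consecutive hendecagonal numbers differ by 9n − 8: here 9·163 − 8 = 1459.

1459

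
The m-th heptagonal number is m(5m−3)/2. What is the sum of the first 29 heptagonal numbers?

Σ i(5i−3)/2 = (5Σi² − 3Σi) / 2 over i = 1..29.
Σi = 435 and Σi² = 8555.
(5·8555 − 3·435) / 2 = 41470/2 = 20735.

20735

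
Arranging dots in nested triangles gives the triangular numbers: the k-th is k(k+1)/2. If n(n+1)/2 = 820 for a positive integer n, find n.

40

Set n(n+1)/2 = 820, giving n² + n − 1640 = 0.
The discriminant is 1 + 8·820 = 6561, and √6561 = 81.
So n = (-1 + 81) / 2 = 80/2 = 40.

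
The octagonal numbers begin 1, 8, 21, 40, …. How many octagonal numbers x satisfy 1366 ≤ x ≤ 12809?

44

The n-th octagonal number is n(3n−2).
Smallest index with value ≥ 1366: n = 22 (giving 1408).
Largest index with value ≤ 12809: n = 65 (giving 12545).
Indices 22 through 65: 44 terms.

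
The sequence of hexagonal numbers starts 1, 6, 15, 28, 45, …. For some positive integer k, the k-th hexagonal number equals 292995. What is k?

Set n(2n−1) = 292995, giving 2n² − n − 292995 = 0.
The discriminant is 1 + 8·292995 = 2343961, and √2343961 = 1531.
So n = (1 + 1531) / 4 = 1532/4 = 383.

383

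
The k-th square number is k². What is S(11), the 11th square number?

121

11² = 121.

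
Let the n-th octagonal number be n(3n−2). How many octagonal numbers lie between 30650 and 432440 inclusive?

279

The n-th octagonal number is n(3n−2).
Smallest index with value ≥ 30650: n = 102 (giving 31008).
Largest index with value ≤ 432440: n = 380 (giving 432440).
Indices 102 through 380: 279 terms.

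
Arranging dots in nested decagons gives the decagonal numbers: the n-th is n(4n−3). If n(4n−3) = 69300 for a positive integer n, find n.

132

Set n(4n−3) = 69300, giving 4n² − 3n − 69300 = 0.
The discriminant is 9 + 16·69300 = 1108809, and √1108809 = 1053.
So n = (3 + 1053) / 8 = 1056/8 = 132.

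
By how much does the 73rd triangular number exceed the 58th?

990

73·74/2 = 2701 and 58·59/2 = 1711.
Difference: 2701 − 1711 = 990.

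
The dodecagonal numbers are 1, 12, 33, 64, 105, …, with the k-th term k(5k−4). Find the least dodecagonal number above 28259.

28576

Solve n(5n−4) > 28259 for integer n.
The largest n with value ≤ 28259 is 75 (since 27825 ≤ 28259 < 28576), so the first above is n = 76, value 28576.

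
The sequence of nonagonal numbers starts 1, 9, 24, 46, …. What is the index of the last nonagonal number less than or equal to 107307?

Solve n(7n−5)/2 ≤ 107307 for integer n.
n = 175 gives 106750 ≤ 107307, while n = 176 gives 107976 > 107307; so the answer is index 175.

175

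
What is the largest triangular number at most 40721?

Solve n(n+1)/2 ≤ 40721 for integer n.
n = 284 gives 40470 ≤ 40721, while n = 285 gives 40755 > 40721; so the answer is 40470.

40470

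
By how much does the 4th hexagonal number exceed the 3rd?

13

Consecutive hexagonal numbers differ by 4n − 3: here 4·4 − 3 = 13.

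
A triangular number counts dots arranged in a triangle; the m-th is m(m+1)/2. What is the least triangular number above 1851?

1891

Solve n(n+1)/2 > 1851 for integer n.
The largest n with value ≤ 1851 is 60 (since 1830 ≤ 1851 < 1891), so the first above is n = 61, value 1891.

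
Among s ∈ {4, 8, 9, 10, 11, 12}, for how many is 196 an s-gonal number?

2

s = 4: P(4, 14) = 196. ✓
s = 8: P(8, 8) = 176 and P(8, 9) = 225; 196 is not s-gonal.
s = 9: P(9, 7) = 154 and P(9, 8) = 204; 196 is not s-gonal.
s = 10: P(10, 7) = 175 and P(10, 8) = 232; 196 is not s-gonal.
s = 11: P(11, 7) = 196. ✓
s = 12: P(12, 6) = 156 and P(12, 7) = 217; 196 is not s-gonal.
Hits: s ∈ {4, 11} → 2.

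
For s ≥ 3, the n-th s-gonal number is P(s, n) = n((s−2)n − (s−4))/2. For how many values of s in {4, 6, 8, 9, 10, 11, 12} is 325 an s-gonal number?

2

s = 4: P(4, 18) = 324 and P(4, 19) = 361; 325 is not s-gonal.
s = 6: P(6, 13) = 325. ✓
s = 8: P(8, 10) = 280 and P(8, 11) = 341; 325 is not s-gonal.
s = 9: P(9, 10) = 325. ✓
s = 10: P(10, 9) = 297 and P(10, 10) = 370; 325 is not s-gonal.
s = 11: P(11, 8) = 260 and P(11, 9) = 333; 325 is not s-gonal.
s = 12: P(12, 8) = 288 and P(12, 9) = 369; 325 is not s-gonal.
Hits: s ∈ {6, 9} → 2.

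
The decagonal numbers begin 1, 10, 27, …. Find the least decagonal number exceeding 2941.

3052

Solve n(4n−3) > 2941 for integer n.
The largest n with value ≤ 2941 is 27 (since 2835 ≤ 2941 < 3052), so the first above is n = 28, value 3052.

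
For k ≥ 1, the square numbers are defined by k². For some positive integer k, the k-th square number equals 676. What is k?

We need n² = 676, so n = √676 = 26.

26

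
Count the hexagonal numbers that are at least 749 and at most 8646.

47

The n-th hexagonal number is n(2n−1).
Smallest index with value ≥ 749: n = 20 (giving 780).
Largest index with value ≤ 8646: n = 66 (giving 8646).
Indices 20 through 66: 47 terms.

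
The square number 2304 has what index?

We need n² = 2304, so n = √2304 = 48.

48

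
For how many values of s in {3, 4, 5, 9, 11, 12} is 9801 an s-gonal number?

2

s = 3: P(3, 139) = 9730 and P(3, 140) = 9870; 9801 is not s-gonal.
s = 4: P(4, 99) = 9801. ✓
s = 5: P(5, 81) = 9801. ✓
s = 9: P(9, 53) = 9699 and P(9, 54) = 10071; 9801 is not s-gonal.
s = 11: P(11, 47) = 9776 and P(11, 48) = 10200; 9801 is not s-gonal.
s = 12: P(12, 44) = 9504 and P(12, 45) = 9945; 9801 is not s-gonal.
Hits: s ∈ {4, 5} → 2.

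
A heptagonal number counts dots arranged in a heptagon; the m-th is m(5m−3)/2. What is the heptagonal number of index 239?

239·(5·239 − 3)/2 = 239·1192/2 = 239·596 = 142444.

142444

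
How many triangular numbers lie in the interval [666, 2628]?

The n-th triangular number is n(n+1)/2.
Smallest index with value ≥ 666: n = 36 (giving 666).
Largest index with value ≤ 2628: n = 72 (giving 2628).
Indices 36 through 72: 37 terms.

37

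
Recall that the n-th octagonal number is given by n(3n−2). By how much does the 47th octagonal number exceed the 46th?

277

Consecutive octagonal numbers differ by 6n − 5: here 6·47 − 5 = 277.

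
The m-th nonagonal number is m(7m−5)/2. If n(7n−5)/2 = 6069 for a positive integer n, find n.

Set n(7n−5)/2 = 6069, giving 7n² − 5n − 12138 = 0.
So n = (5 + 583) / 14 = 588/14 = 42.

42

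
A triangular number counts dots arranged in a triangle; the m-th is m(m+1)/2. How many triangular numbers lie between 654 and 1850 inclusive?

The n-th triangular number is n(n+1)/2.
Smallest index with value ≥ 654: n = 36 (giving 666).
Largest index with value ≤ 1850: n = 60 (giving 1830).
Indices 36 through 60: 25 terms.

25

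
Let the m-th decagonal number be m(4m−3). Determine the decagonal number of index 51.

The 51st decagonal number is n(4n−3) with n = 51.
51·(4·51 − 3) = 51·201 = 10251.

10251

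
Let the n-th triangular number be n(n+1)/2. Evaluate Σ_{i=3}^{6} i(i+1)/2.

52

Σ i(i+1)/2 = (Σi² + Σi) / 2 over i = 3..6.
Σi = 21 − 3 = 18 and Σi² = 91 − 5 = 86.
(1·86 + 1·18) / 2 = 104/2 = 52.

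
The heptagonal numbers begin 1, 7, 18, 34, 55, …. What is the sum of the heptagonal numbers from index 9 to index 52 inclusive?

Σ i(5i−3)/2 = (5Σi² − 3Σi) / 2 over i = 9..52.
Σi = 1378 − 36 = 1342 and Σi² = 48230 − 204 = 48026.
(5·48026 − 3·1342) / 2 = 236104/2 = 118052.

118052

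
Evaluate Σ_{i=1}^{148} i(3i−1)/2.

Σ i(3i−1)/2 = (3Σi² − Σi) / 2 over i = 1..148.
Σi = 11026 and Σi² = 1091574.
(3·1091574 − 1·11026) / 2 = 3263696/2 = 1631848.

1631848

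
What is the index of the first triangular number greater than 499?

32

Solve n(n+1)/2 > 499 for integer n.
The largest n with value ≤ 499 is 31 (since 496 ≤ 499 < 528), so the first above is n = 32, value 528.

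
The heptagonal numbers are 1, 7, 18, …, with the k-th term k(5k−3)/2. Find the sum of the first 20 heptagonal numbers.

6860

Σ i(5i−3)/2 = (5Σi² − 3Σi) / 2 over i = 1..20.
Σi = 210 and Σi² = 2870.
(5·2870 − 3·210) / 2 = 13720/2 = 6860.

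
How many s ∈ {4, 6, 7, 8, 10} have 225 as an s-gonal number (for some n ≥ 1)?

2

s = 4: P(4, 15) = 225. ✓
s = 6: P(6, 10) = 190 and P(6, 11) = 231; 225 is not s-gonal.
s = 7: P(7, 9) = 189 and P(7, 10) = 235; 225 is not s-gonal.
s = 8: P(8, 9) = 225. ✓
s = 10: P(10, 7) = 175 and P(10, 8) = 232; 225 is not s-gonal.
Hits: s ∈ {4, 8} → 2.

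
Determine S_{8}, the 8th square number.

The 8th square number is n² with n = 8.
8² = 64.

64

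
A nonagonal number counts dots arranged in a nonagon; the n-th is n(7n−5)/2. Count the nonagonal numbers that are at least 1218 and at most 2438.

The n-th nonagonal number is n(7n−5)/2.
Smallest index with value ≥ 1218: n = 20 (giving 1350).
Largest index with value ≤ 2438: n = 26 (giving 2301).
Indices 20 through 26: 7 terms.

7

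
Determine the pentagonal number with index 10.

The 10th pentagonal number is n(3n−1)/2 with n = 10.
10·(3·10 − 1)/2 = 10·29/2 = 145.

145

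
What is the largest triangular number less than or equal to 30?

28

Solve n(n+1)/2 ≤ 30 for integer n.
n = 7 gives 28 ≤ 30, while n = 8 gives 36 > 30; so the answer is 28.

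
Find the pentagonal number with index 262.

The 262nd pentagonal number is n(3n−1)/2 with n = 262.
262·(3·262 − 1)/2 = 262·785/2 = 102835.

102835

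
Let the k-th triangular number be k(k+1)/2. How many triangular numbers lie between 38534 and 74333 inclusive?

108

The n-th triangular number is n(n+1)/2.
Smallest index with value ≥ 38534: n = 278 (giving 38781).
Largest index with value ≤ 74333: n = 385 (giving 74305).
Indices 278 through 385: 108 terms.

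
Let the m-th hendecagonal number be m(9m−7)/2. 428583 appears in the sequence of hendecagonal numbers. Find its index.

309

Set n(9n−7)/2 = 428583, giving 9n² − 7n − 857166 = 0.
So n = (7 + 5555) / 18 = 5562/18 = 309.
Check: 309·(9·309 − 7)/2 = 428583. ✓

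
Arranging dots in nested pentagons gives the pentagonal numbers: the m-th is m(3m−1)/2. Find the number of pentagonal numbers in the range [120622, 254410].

129

The n-th pentagonal number is n(3n−1)/2.
Smallest index with value ≥ 120622: n = 284 (giving 120842).
Largest index with value ≤ 254410: n = 412 (giving 254410).
Indices 284 through 412: 129 terms.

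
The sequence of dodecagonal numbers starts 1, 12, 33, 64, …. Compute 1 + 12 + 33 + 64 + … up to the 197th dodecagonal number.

12761463

Σ i(5i−4) = 5Σi² − 4Σi over i = 1..197.
Σi = 19503 and Σi² = 2567895.
5·2567895 − 4·19503 = 12761463.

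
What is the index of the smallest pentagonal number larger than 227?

Solve n(3n−1)/2 > 227 for integer n.
The largest n with value ≤ 227 is 12 (since 210 ≤ 227 < 247), so the first above is n = 13, value 247.

13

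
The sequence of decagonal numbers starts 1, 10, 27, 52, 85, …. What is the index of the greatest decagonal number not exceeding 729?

13

Solve n(4n−3) ≤ 729 for integer n.
n = 13 gives 637 ≤ 729, while n = 14 gives 742 > 729; so the answer is index 13.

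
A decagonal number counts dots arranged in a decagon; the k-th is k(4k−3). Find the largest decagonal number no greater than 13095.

12825

Solve n(4n−3) ≤ 13095 for integer n.
n = 57 gives 12825 ≤ 13095, while n = 58 gives 13282 > 13095; so the answer is 12825.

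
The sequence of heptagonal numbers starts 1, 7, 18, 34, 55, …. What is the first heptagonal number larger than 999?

1071

Solve n(5n−3)/2 > 999 for integer n.
The largest n with value ≤ 999 is 20 (since 970 ≤ 999 < 1071), so the first above is n = 21, value 1071.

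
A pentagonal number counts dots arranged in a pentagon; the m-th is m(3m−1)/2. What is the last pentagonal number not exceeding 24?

22

Solve n(3n−1)/2 ≤ 24 for integer n.
n = 4 gives 22 ≤ 24, while n = 5 gives 35 > 24; so the answer is 22.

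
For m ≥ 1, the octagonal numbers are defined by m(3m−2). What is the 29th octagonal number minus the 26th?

29·(3·29 − 2) = 2465 and 26·(3·26 − 2) = 1976.
Difference: 2465 − 1976 = 489.

489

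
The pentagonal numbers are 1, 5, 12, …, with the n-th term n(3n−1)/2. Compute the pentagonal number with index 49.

3577

The 49th pentagonal number is n(3n−1)/2 with n = 49.
49·(3·49 − 1)/2 = 49·146/2 = 49·73 = 3577.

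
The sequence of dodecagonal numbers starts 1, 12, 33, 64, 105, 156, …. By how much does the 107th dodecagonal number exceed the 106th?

Consecutive dodecagonal numbers differ by 10n − 9: here 10·107 − 9 = 1061.

1061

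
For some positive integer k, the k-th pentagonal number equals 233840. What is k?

395

Set n(3n−1)/2 = 233840, giving 3n² − n − 467680 = 0.
So n = (1 + 2369) / 6 = 2370/6 = 395.
Check: 395·(3·395 − 1)/2 = 233840. ✓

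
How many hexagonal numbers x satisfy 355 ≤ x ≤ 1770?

The n-th hexagonal number is n(2n−1).
Smallest index with value ≥ 355: n = 14 (giving 378).
Largest index with value ≤ 1770: n = 30 (giving 1770).
Indices 14 through 30: 17 terms.

17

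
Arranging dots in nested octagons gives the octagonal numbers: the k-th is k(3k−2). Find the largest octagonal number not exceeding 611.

560

Solve n(3n−2) ≤ 611 for integer n.
n = 14 gives 560 ≤ 611, while n = 15 gives 645 > 611; so the answer is 560.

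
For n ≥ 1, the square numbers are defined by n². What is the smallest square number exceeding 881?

900

Solve n² > 881 for integer n.
The largest n with value ≤ 881 is 29 (since 841 ≤ 881 < 900), so the first above is n = 30, value 900.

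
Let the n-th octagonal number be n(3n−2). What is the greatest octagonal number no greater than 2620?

2465

Solve n(3n−2) ≤ 2620 for integer n.
n = 29 gives 2465 ≤ 2620, while n = 30 gives 2640 > 2620; so the answer is 2465.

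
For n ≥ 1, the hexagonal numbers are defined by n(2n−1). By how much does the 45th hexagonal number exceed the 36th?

1449

45·(2·45 − 1) = 4005 and 36·(2·36 − 1) = 2556.
Difference: 4005 − 2556 = 1449.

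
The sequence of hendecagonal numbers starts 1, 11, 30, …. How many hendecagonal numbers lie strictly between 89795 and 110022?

The n-th hendecagonal number is n(9n−7)/2.
Smallest index with value > 89795: n = 142 (giving 90241).
Largest index with value < 110022: n = 156 (giving 108966).
Indices 142 through 156: 15 terms.

15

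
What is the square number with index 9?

The 9th square number is n² with n = 9.
9² = 81.

81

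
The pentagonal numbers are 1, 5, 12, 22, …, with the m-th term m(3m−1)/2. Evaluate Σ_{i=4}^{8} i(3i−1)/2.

270

Σ i(3i−1)/2 = (3Σi² − Σi) / 2 over i = 4..8.
Σi = 36 − 6 = 30 and Σi² = 204 − 14 = 190.
(3·190 − 1·30) / 2 = 540/2 = 270.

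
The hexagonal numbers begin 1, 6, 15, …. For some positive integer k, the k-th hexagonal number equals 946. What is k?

22

Set n(2n−1) = 946, giving 2n² − n − 946 = 0.
So n = (1 + 87) / 4 = 88/4 = 22.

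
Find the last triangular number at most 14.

10

Solve n(n+1)/2 ≤ 14 for integer n.
n = 4 gives 10 ≤ 14, while n = 5 gives 15 > 14; so the answer is 10.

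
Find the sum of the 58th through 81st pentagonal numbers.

174780

Σ i(3i−1)/2 = (3Σi² − Σi) / 2 over i = 58..81.
Σi = 3321 − 1653 = 1668 and Σi² = 180441 − 63365 = 117076.
(3·117076 − 1·1668) / 2 = 349560/2 = 174780.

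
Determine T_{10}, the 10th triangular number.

55

10·11/2 = 110/2 = 55.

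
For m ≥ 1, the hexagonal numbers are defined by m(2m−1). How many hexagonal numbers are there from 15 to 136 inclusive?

6

The n-th hexagonal number is n(2n−1).
Smallest index with value ≥ 15: n = 3 (giving 15).
Largest index with value ≤ 136: n = 8 (giving 120).
Indices 3 through 8: 6 terms.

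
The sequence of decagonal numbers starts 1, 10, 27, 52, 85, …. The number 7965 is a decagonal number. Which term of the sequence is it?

Set n(4n−3) = 7965, giving 4n² − 3n − 7965 = 0.
So n = (3 + 357) / 8 = 360/8 = 45.

45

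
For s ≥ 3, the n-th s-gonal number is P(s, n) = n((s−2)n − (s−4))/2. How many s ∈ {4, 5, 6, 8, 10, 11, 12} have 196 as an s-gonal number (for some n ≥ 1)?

2

s = 4: P(4, 14) = 196. ✓
s = 5: P(5, 11) = 176 and P(5, 12) = 210; 196 is not s-gonal.
s = 6: P(6, 10) = 190 and P(6, 11) = 231; 196 is not s-gonal.
s = 8: P(8, 8) = 176 and P(8, 9) = 225; 196 is not s-gonal.
s = 10: P(10, 7) = 175 and P(10, 8) = 232; 196 is not s-gonal.
s = 11: P(11, 7) = 196. ✓
s = 12: P(12, 6) = 156 and P(12, 7) = 217; 196 is not s-gonal.
Hits: s ∈ {4, 11} → 2.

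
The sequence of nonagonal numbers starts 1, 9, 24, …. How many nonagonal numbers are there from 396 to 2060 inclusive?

14

The n-th nonagonal number is n(7n−5)/2.
Smallest index with value ≥ 396: n = 11 (giving 396).
Largest index with value ≤ 2060: n = 24 (giving 1956).
Indices 11 through 24: 14 terms.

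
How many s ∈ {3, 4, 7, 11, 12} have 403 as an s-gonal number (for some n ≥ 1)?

s = 3: P(3, 27) = 378 and P(3, 28) = 406; 403 is not s-gonal.
s = 4: P(4, 20) = 400 and P(4, 21) = 441; 403 is not s-gonal.
s = 7: P(7, 13) = 403. ✓
s = 11: P(11, 9) = 333 and P(11, 10) = 415; 403 is not s-gonal.
s = 12: P(12, 9) = 369 and P(12, 10) = 460; 403 is not s-gonal.
Hits: s ∈ {7} → 1.

1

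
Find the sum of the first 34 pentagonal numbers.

20230

Σ i(3i−1)/2 = (3Σi² − Σi) / 2 over i = 1..34.
Σi = 595 and Σi² = 13685.
(3·13685 − 1·595) / 2 = 40460/2 = 20230.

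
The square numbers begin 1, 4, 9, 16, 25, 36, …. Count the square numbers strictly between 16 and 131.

The n-th square number is n².
Smallest index with value > 16: n = 5 (giving 25).
Largest index with value < 131: n = 11 (giving 121).
Indices 5 through 11: 7 terms.

7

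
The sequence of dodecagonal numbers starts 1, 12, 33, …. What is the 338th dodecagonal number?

The 338th dodecagonal number is n(5n−4) with n = 338.
338·(5·338 − 4) = 338·1686 = 569868.

569868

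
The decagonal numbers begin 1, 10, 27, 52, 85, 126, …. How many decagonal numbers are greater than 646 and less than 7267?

The n-th decagonal number is n(4n−3).
Smallest index with value > 646: n = 14 (giving 742).
Largest index with value < 7267: n = 42 (giving 6930).
Indices 14 through 42: 29 terms.

29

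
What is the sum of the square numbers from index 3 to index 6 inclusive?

Σ_{i=3}^{6} i² = 91 − 5 = 86.

86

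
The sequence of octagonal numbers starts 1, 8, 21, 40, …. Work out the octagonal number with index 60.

10680

The 60th octagonal number is n(3n−2) with n = 60.
60·(3·60 − 2) = 60·178 = 10680.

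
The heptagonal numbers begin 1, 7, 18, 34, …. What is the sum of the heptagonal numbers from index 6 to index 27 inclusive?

16643

Σ i(5i−3)/2 = (5Σi² − 3Σi) / 2 over i = 6..27.
Σi = 378 − 15 = 363 and Σi² = 6930 − 55 = 6875.
(5·6875 − 3·363) / 2 = 33286/2 = 16643.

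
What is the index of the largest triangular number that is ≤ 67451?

366

Solve n(n+1)/2 ≤ 67451 for integer n.
n = 366 gives 67161 ≤ 67451, while n = 367 gives 67528 > 67451; so the answer is index 366.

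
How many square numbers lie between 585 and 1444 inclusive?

The n-th square number is n².
Smallest index with value ≥ 585: n = 25 (giving 625).
Largest index with value ≤ 1444: n = 38 (giving 1444).
Indices 25 through 38: 14 terms.

14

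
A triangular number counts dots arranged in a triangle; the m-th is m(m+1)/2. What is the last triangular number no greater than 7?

Solve n(n+1)/2 ≤ 7 for integer n.
n = 3 gives 6 ≤ 7, while n = 4 gives 10 > 7; so the answer is 6.

6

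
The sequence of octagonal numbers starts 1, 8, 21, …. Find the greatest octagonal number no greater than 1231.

1160

Solve n(3n−2) ≤ 1231 for integer n.
n = 20 gives 1160 ≤ 1231, while n = 21 gives 1281 > 1231; so the answer is 1160.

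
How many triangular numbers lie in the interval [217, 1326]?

31

The n-th triangular number is n(n+1)/2.
Smallest index with value ≥ 217: n = 21 (giving 231).
Largest index with value ≤ 1326: n = 51 (giving 1326).
Indices 21 through 51: 31 terms.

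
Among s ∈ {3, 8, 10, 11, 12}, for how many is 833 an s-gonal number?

2

s = 3: P(3, 40) = 820 and P(3, 41) = 861; 833 is not s-gonal.
s = 8: P(8, 17) = 833. ✓
s = 10: P(10, 14) = 742 and P(10, 15) = 855; 833 is not s-gonal.
s = 11: P(11, 14) = 833. ✓
s = 12: P(12, 13) = 793 and P(12, 14) = 924; 833 is not s-gonal.
Hits: s ∈ {8, 11} → 2.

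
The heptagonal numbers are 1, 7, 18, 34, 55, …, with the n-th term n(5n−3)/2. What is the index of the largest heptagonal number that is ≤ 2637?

Solve n(5n−3)/2 ≤ 2637 for integer n.
n = 32 gives 2512 ≤ 2637, while n = 33 gives 2673 > 2637; so the answer is index 32.

32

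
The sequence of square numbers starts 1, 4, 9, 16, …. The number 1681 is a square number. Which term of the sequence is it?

41

We need n² = 1681, so n = √1681 = 41.
Check: 41² = 1681. ✓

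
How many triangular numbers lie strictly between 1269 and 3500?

34

The n-th triangular number is n(n+1)/2.
Smallest index with value > 1269: n = 50 (giving 1275).
Largest index with value < 3500: n = 83 (giving 3486).
Indices 50 through 83: 34 terms.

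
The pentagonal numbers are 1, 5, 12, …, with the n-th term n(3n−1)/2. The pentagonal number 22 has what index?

Set n(3n−1)/2 = 22, giving 3n² − n − 44 = 0.
The discriminant is 1 + 24·22 = 529, and √529 = 23.
So n = (1 + 23) / 6 = 24/6 = 4.

4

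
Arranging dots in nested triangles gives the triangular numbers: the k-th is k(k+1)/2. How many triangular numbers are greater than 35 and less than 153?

The n-th triangular number is n(n+1)/2.
Smallest index with value > 35: n = 8 (giving 36).
Largest index with value < 153: n = 16 (giving 136).
Indices 8 through 16: 9 terms.

9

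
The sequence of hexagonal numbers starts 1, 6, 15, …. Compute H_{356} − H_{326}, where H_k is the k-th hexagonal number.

356·(2·356 − 1) = 253116 and 326·(2·326 − 1) = 212226.
Difference: 253116 − 212226 = 40890.

40890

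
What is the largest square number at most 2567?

Solve n² ≤ 2567 for integer n.
n = 50 gives 2500 ≤ 2567, while n = 51 gives 2601 > 2567; so the answer is 2500.

2500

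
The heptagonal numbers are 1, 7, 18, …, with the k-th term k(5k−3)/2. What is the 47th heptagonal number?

5452

47·(5·47 − 3)/2 = 47·232/2 = 47·116 = 5452.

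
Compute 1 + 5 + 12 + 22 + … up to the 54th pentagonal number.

Σ i(3i−1)/2 = (3Σi² − Σi) / 2 over i = 1..54.
Σi = 1485 and Σi² = 53955.
(3·53955 − 1·1485) / 2 = 160380/2 = 80190.

80190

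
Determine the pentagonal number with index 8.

The 8th pentagonal number is n(3n−1)/2 with n = 8.
8·(3·8 − 1)/2 = 8·23/2 = 92.

92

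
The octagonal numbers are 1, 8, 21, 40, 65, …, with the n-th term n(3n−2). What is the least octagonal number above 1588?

Solve n(3n−2) > 1588 for integer n.
The largest n with value ≤ 1588 is 23 (since 1541 ≤ 1588 < 1680), so the first above is n = 24, value 1680.

1680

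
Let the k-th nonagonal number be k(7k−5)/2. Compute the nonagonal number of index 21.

1491

The 21st nonagonal number is n(7n−5)/2 with n = 21.
21·(7·21 − 5)/2 = 21·142/2 = 21·71 = 1491.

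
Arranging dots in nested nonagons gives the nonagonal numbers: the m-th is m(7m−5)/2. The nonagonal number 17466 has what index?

71

Set n(7n−5)/2 = 17466, giving 7n² − 5n − 34932 = 0.
The discriminant is 25 + 56·17466 = 978121, and √978121 = 989.
So n = (5 + 989) / 14 = 994/14 = 71.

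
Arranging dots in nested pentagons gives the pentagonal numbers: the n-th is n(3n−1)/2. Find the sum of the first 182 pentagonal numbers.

3030846

Σ i(3i−1)/2 = (3Σi² − Σi) / 2 over i = 1..182.
Σi = 16653 and Σi² = 2026115.
(3·2026115 − 1·16653) / 2 = 6061692/2 = 3030846.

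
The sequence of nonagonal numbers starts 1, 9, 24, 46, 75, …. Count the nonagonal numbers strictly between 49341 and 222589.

The n-th nonagonal number is n(7n−5)/2.
Smallest index with value > 49341: n = 120 (giving 50100).
Largest index with value < 222589: n = 252 (giving 221634).
Indices 120 through 252: 133 terms.

133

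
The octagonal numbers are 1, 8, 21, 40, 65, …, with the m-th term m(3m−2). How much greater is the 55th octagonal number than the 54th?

Consecutive octagonal numbers differ by 6n − 5: here 6·55 − 5 = 325.

325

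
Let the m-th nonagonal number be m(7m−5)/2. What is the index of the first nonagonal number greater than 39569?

107

Solve n(7n−5)/2 > 39569 for integer n.
The largest n with value ≤ 39569 is 106 (since 39061 ≤ 39569 < 39804), so the first above is n = 107, value 39804.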